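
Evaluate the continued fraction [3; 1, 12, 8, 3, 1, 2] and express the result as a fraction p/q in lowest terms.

Work from the innermost term outward:
Start with 2.
1 + 1/(2/1) = 1 + 1/2 = 3/2
3 + 1/(3/2) = 3 + 2/3 = 11/3
8 + 1/(11/3) = 8 + 3/11 = 91/11
12 + 1/(91/11) = 12 + 11/91 = 1103/91
1 + 1/(1103/91) = 1 + 91/1103 = 1194/1103
3 + 1/(1194/1103) = 3 + 1103/1194 = 4685/1194

4685/1194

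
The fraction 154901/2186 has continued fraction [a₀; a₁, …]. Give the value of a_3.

Apply division with remainder until the remainder is 0:
154901 = 70·2186 + 1881, so a_0 = 70
2186 = 1·1881 + 305, so a_1 = 1
1881 = 6·305 + 51, so a_2 = 6
305 = 5·51 + 50, so a_3 = 5

5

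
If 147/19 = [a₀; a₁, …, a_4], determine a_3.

Repeatedly divide and take the remainder:
147 ÷ 19 → quotient 7, remainder 14
19 ÷ 14 → quotient 1, remainder 5
14 ÷ 5 → quotient 2, remainder 4
5 ÷ 4 → quotient 1, remainder 1

1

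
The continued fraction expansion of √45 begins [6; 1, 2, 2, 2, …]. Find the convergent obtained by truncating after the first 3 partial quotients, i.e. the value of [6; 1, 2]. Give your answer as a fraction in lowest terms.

20/3

a_0 = 6: 6/1
a_1 = 1: 7/1
a_2 = 2: 20/3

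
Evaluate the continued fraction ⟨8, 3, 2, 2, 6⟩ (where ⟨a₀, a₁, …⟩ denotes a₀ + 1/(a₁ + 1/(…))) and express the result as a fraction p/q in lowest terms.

Start with 6.
2 + 1/(6/1) = 2 + 1/6 = 13/6
2 + 1/(13/6) = 2 + 6/13 = 32/13
3 + 1/(32/13) = 3 + 13/32 = 109/32
8 + 1/(109/32) = 8 + 32/109 = 904/109

904/109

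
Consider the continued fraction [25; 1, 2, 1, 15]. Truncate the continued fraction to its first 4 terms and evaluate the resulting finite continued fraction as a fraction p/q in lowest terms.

103/4

Start with 1.
2 + 1/(1/1) = 2 + 1/1 = 3/1
1 + 1/(3/1) = 1 + 1/3 = 4/3
25 + 1/(4/3) = 25 + 3/4 = 103/4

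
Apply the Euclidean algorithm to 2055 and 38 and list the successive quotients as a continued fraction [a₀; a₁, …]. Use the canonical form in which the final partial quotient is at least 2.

[54; 12, 1, 2]

Run the Euclidean algorithm, recording each quotient:
2055 ÷ 38 → quotient 54, remainder 3
38 ÷ 3 → quotient 12, remainder 2
3 ÷ 2 → quotient 1, remainder 1
2 ÷ 1 → quotient 2, remainder 0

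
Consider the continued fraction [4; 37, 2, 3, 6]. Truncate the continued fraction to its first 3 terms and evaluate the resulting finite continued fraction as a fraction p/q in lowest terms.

302/75

Use the convergent recurrence hₖ = aₖ·hₖ₋₁ + hₖ₋₂ (and likewise for the denominators kₖ):
a_0 = 4: 4/1
a_1 = 37: 149/37
a_2 = 2: 302/75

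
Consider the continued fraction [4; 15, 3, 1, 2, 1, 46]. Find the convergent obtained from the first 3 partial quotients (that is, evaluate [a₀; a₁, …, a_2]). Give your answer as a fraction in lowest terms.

187/46

Start with 3.
15 + 1/(3/1) = 15 + 1/3 = 46/3
4 + 1/(46/3) = 4 + 3/46 = 187/46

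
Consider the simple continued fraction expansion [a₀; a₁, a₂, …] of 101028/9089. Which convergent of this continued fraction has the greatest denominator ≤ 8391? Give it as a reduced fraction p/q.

List convergents until the denominator exceeds the bound:
a_0 = 11: 11/1  (≤ bound)
a_1 = 8: 89/8  (≤ bound)
a_2 = 1: 100/9  (≤ bound)
a_3 = 1: 189/17  (≤ bound)
a_4 = 1: 289/26  (≤ bound)
a_5 = 49: 14350/1291  (≤ bound)
a_6 = 3: 43339/3899  (≤ bound)
a_7 = 2: 101028/9089  (> 8391, stop)

43339/3899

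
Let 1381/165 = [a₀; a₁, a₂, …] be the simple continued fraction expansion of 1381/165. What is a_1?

1381 = 8·165 + 61, so a_0 = 8
165 = 2·61 + 43, so a_1 = 2

2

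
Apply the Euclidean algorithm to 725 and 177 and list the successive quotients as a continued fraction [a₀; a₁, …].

[4; 10, 2, 2, 3]

Apply division with remainder until the remainder is 0:
725 ÷ 177 → quotient 4, remainder 17
177 ÷ 17 → quotient 10, remainder 7
17 ÷ 7 → quotient 2, remainder 3
7 ÷ 3 → quotient 2, remainder 1
3 ÷ 1 → quotient 3, remainder 0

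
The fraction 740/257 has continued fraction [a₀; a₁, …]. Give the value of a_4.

2

⌊740/257⌋ = 2, remainder 226
⌊257/226⌋ = 1, remainder 31
⌊226/31⌋ = 7, remainder 9
⌊31/9⌋ = 3, remainder 4
⌊9/4⌋ = 2, remainder 1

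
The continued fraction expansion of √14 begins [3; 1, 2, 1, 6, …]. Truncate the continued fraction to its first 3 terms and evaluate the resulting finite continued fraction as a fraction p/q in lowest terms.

Start with 2.
1 + 1/(2/1) = 1 + 1/2 = 3/2
3 + 1/(3/2) = 3 + 2/3 = 11/3

11/3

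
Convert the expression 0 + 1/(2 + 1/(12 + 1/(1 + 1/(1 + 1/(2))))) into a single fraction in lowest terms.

a_0 = 0: 0/1
a_1 = 2: 1/2
a_2 = 12: 12/25
a_3 = 1: 13/27
a_4 = 1: 25/52
a_5 = 2: 63/131

63/131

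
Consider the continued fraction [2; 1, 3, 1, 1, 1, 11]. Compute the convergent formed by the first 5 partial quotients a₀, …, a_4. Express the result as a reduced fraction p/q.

25/9

Start with 1.
1 + 1/(1/1) = 1 + 1/1 = 2/1
3 + 1/(2/1) = 3 + 1/2 = 7/2
1 + 1/(7/2) = 1 + 2/7 = 9/7
2 + 1/(9/7) = 2 + 7/9 = 25/9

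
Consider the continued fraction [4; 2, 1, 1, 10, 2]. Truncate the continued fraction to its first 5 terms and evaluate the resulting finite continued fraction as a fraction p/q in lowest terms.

Starting at the tail and folding back:
Start with 10.
1 + 1/(10/1) = 1 + 1/10 = 11/10
1 + 1/(11/10) = 1 + 10/11 = 21/11
2 + 1/(21/11) = 2 + 11/21 = 53/21
4 + 1/(53/21) = 4 + 21/53 = 233/53

233/53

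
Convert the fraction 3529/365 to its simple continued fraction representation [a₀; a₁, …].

3529 ÷ 365 → quotient 9, remainder 244
365 ÷ 244 → quotient 1, remainder 121
244 ÷ 121 → quotient 2, remainder 2
121 ÷ 2 → quotient 60, remainder 1
2 ÷ 1 → quotient 2, remainder 0

[9; 1, 2, 60, 2]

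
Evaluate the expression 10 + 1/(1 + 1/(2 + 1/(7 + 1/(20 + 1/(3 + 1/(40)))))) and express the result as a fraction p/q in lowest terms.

Start with 40.
3 + 1/(40/1) = 3 + 1/40 = 121/40
20 + 1/(121/40) = 20 + 40/121 = 2460/121
7 + 1/(2460/121) = 7 + 121/2460 = 17341/2460
2 + 1/(17341/2460) = 2 + 2460/17341 = 37142/17341
1 + 1/(37142/17341) = 1 + 17341/37142 = 54483/37142
10 + 1/(54483/37142) = 10 + 37142/54483 = 581972/54483

581972/54483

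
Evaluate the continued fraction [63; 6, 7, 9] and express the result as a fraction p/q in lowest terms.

a_0 = 63: 63/1
a_1 = 6: 379/6
a_2 = 7: 2716/43
a_3 = 9: 24823/393

24823/393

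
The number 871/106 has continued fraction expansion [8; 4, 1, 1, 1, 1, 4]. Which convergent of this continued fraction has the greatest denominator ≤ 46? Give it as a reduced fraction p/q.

List convergents until the denominator exceeds the bound:
a_0 = 8: 8/1  (≤ bound)
a_1 = 4: 33/4  (≤ bound)
a_2 = 1: 41/5  (≤ bound)
a_3 = 1: 74/9  (≤ bound)
a_4 = 1: 115/14  (≤ bound)
a_5 = 1: 189/23  (≤ bound)
a_6 = 4: 871/106  (> 46, stop)

189/23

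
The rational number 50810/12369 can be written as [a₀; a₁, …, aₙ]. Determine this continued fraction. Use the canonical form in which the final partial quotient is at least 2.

[4; 9, 3, 1, 2, 13, 9]

50810 = 4·12369 + 1334, so a_0 = 4
12369 = 9·1334 + 363, so a_1 = 9
1334 = 3·363 + 245, so a_2 = 3
363 = 1·245 + 118, so a_3 = 1
245 = 2·118 + 9, so a_4 = 2
118 = 13·9 + 1, so a_5 = 13
9 = 9·1 + 0, so a_6 = 9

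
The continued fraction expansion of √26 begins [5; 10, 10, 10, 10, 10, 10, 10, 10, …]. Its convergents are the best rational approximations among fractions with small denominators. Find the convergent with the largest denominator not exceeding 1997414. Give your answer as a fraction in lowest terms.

a_0 = 5: 5/1  (≤ bound)
a_1 = 10: 51/10  (≤ bound)
a_2 = 10: 515/101  (≤ bound)
a_3 = 10: 5201/1020  (≤ bound)
a_4 = 10: 52525/10301  (≤ bound)
a_5 = 10: 530451/104030  (≤ bound)
a_6 = 10: 5357035/1050601  (≤ bound)
a_7 = 10: 54100801/10610040  (> 1997414, stop)

5357035/1050601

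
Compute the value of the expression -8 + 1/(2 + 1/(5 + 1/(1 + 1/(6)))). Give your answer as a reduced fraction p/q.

-671/89

a_0 = -8: -8/1
a_1 = 2: -15/2
a_2 = 5: -83/11
a_3 = 1: -98/13
a_4 = 6: -671/89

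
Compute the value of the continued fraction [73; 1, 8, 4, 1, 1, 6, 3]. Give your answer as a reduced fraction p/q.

126724/1715

Start with 3.
6 + 1/(3/1) = 6 + 1/3 = 19/3
1 + 1/(19/3) = 1 + 3/19 = 22/19
1 + 1/(22/19) = 1 + 19/22 = 41/22
4 + 1/(41/22) = 4 + 22/41 = 186/41
8 + 1/(186/41) = 8 + 41/186 = 1529/186
1 + 1/(1529/186) = 1 + 186/1529 = 1715/1529
73 + 1/(1715/1529) = 73 + 1529/1715 = 126724/1715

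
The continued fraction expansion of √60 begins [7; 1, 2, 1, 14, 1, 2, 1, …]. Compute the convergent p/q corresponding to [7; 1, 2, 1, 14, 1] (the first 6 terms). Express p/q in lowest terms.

488/63

a_0 = 7: 7/1
a_1 = 1: 8/1
a_2 = 2: 23/3
a_3 = 1: 31/4
a_4 = 14: 457/59
a_5 = 1: 488/63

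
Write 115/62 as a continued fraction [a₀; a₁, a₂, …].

[1; 1, 5, 1, 8]

Run the Euclidean algorithm, recording each quotient:
115 = 1·62 + 53, so a_0 = 1
62 = 1·53 + 9, so a_1 = 1
53 = 5·9 + 8, so a_2 = 5
9 = 1·8 + 1, so a_3 = 1
8 = 8·1 + 0, so a_4 = 8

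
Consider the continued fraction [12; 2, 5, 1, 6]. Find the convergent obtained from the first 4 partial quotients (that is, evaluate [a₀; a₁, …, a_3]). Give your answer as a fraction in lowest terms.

162/13

Build up convergents one term at a time:
a_0 = 12: 12/1
a_1 = 2: 25/2
a_2 = 5: 137/11
a_3 = 1: 162/13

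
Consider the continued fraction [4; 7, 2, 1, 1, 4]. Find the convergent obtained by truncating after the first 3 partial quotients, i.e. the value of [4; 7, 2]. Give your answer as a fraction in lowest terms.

Start with 2.
7 + 1/(2/1) = 7 + 1/2 = 15/2
4 + 1/(15/2) = 4 + 2/15 = 62/15

62/15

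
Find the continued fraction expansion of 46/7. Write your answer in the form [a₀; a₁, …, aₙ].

46 ÷ 7 → quotient 6, remainder 4
7 ÷ 4 → quotient 1, remainder 3
4 ÷ 3 → quotient 1, remainder 1
3 ÷ 1 → quotient 3, remainder 0

[6; 1, 1, 3]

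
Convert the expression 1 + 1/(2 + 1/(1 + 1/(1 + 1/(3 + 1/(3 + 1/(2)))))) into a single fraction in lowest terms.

Start with 2.
3 + 1/(2/1) = 3 + 1/2 = 7/2
3 + 1/(7/2) = 3 + 2/7 = 23/7
1 + 1/(23/7) = 1 + 7/23 = 30/23
1 + 1/(30/23) = 1 + 23/30 = 53/30
2 + 1/(53/30) = 2 + 30/53 = 136/53
1 + 1/(136/53) = 1 + 53/136 = 189/136

189/136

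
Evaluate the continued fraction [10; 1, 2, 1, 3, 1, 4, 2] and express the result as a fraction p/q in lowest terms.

2158/201

Compute successive convergents:
a_0 = 10: 10/1
a_1 = 1: 11/1
a_2 = 2: 32/3
a_3 = 1: 43/4
a_4 = 3: 161/15
a_5 = 1: 204/19
a_6 = 4: 977/91
a_7 = 2: 2158/201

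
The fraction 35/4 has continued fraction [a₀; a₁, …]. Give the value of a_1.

1

35 ÷ 4 → quotient 8, remainder 3
4 ÷ 3 → quotient 1, remainder 1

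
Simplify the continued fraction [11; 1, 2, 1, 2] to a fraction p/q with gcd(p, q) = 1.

129/11

Compute successive convergents:
a_0 = 11: 11/1
a_1 = 1: 12/1
a_2 = 2: 35/3
a_3 = 1: 47/4
a_4 = 2: 129/11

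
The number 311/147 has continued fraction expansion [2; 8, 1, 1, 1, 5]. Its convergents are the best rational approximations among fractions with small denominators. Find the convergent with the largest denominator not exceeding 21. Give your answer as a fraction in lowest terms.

a_0 = 2: 2/1  (≤ bound)
a_1 = 8: 17/8  (≤ bound)
a_2 = 1: 19/9  (≤ bound)
a_3 = 1: 36/17  (≤ bound)
a_4 = 1: 55/26  (> 21, stop)

36/17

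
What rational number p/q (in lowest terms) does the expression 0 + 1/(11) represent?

1/11

Compute successive convergents:
a_0 = 0: 0/1
a_1 = 11: 1/11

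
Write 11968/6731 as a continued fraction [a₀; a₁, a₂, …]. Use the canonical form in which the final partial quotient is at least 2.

[1; 1, 3, 1, 1, 46, 5, 3]

11968 = 1·6731 + 5237, so a_0 = 1
6731 = 1·5237 + 1494, so a_1 = 1
5237 = 3·1494 + 755, so a_2 = 3
1494 = 1·755 + 739, so a_3 = 1
755 = 1·739 + 16, so a_4 = 1
739 = 46·16 + 3, so a_5 = 46
16 = 5·3 + 1, so a_6 = 5
3 = 3·1 + 0, so a_7 = 3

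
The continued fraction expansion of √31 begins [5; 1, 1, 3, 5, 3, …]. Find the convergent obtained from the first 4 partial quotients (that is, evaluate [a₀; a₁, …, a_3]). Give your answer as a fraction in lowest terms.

Start with 3.
1 + 1/(3/1) = 1 + 1/3 = 4/3
1 + 1/(4/3) = 1 + 3/4 = 7/4
5 + 1/(7/4) = 5 + 4/7 = 39/7

39/7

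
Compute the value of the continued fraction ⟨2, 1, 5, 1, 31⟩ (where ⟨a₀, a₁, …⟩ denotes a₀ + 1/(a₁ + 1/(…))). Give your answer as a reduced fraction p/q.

637/223

Work from the innermost term outward:
Start with 31.
1 + 1/(31/1) = 1 + 1/31 = 32/31
5 + 1/(32/31) = 5 + 31/32 = 191/32
1 + 1/(191/32) = 1 + 32/191 = 223/191
2 + 1/(223/191) = 2 + 191/223 = 637/223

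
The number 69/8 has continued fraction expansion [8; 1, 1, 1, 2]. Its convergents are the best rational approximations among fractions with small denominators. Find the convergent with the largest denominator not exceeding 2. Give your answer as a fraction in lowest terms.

17/2

a_0 = 8: 8/1  (≤ bound)
a_1 = 1: 9/1  (≤ bound)
a_2 = 1: 17/2  (≤ bound)
a_3 = 1: 26/3  (> 2, stop)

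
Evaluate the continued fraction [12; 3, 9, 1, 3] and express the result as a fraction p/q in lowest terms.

1491/121

Start with 3.
1 + 1/(3/1) = 1 + 1/3 = 4/3
9 + 1/(4/3) = 9 + 3/4 = 39/4
3 + 1/(39/4) = 3 + 4/39 = 121/39
12 + 1/(121/39) = 12 + 39/121 = 1491/121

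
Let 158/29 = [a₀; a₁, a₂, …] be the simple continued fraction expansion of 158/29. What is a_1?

158 ÷ 29 → quotient 5, remainder 13
29 ÷ 13 → quotient 2, remainder 3

2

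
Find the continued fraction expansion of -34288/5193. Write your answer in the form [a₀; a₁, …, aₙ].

[-7; 2, 1, 1, 14, 35, 2]

-34288 ÷ 5193 → quotient -7, remainder 2063
5193 ÷ 2063 → quotient 2, remainder 1067
2063 ÷ 1067 → quotient 1, remainder 996
1067 ÷ 996 → quotient 1, remainder 71
996 ÷ 71 → quotient 14, remainder 2
71 ÷ 2 → quotient 35, remainder 1
2 ÷ 1 → quotient 2, remainder 0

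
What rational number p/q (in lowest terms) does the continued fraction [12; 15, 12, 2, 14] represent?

65870/5459

Start with 14.
2 + 1/(14/1) = 2 + 1/14 = 29/14
12 + 1/(29/14) = 12 + 14/29 = 362/29
15 + 1/(362/29) = 15 + 29/362 = 5459/362
12 + 1/(5459/362) = 12 + 362/5459 = 65870/5459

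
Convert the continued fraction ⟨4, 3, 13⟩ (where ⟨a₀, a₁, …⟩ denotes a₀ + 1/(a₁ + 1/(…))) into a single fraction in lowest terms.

173/40

Compute successive convergents:
a_0 = 4: 4/1
a_1 = 3: 13/3
a_2 = 13: 173/40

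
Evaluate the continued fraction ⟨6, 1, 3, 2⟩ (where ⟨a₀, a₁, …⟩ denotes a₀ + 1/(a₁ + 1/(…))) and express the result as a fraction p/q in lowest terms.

Starting at the tail and folding back:
Start with 2.
3 + 1/(2/1) = 3 + 1/2 = 7/2
1 + 1/(7/2) = 1 + 2/7 = 9/7
6 + 1/(9/7) = 6 + 7/9 = 61/9

61/9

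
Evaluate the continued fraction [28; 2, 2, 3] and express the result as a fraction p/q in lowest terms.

a_0 = 28: 28/1
a_1 = 2: 57/2
a_2 = 2: 142/5
a_3 = 3: 483/17

483/17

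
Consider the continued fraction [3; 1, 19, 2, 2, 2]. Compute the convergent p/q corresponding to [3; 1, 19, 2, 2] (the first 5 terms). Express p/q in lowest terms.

a_0 = 3: 3/1
a_1 = 1: 4/1
a_2 = 19: 79/20
a_3 = 2: 162/41
a_4 = 2: 403/102

403/102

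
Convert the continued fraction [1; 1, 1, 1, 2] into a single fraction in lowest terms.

13/8

a_0 = 1: 1/1
a_1 = 1: 2/1
a_2 = 1: 3/2
a_3 = 1: 5/3
a_4 = 2: 13/8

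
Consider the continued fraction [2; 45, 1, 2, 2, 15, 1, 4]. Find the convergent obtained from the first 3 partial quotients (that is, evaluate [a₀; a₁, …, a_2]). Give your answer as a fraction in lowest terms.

93/46

Build up convergents one term at a time:
a_0 = 2: 2/1
a_1 = 45: 91/45
a_2 = 1: 93/46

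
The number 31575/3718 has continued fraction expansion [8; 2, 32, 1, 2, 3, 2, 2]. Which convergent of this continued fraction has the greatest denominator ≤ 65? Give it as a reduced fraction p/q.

a_0 = 8: 8/1  (≤ bound)
a_1 = 2: 17/2  (≤ bound)
a_2 = 32: 552/65  (≤ bound)
a_3 = 1: 569/67  (> 65, stop)

552/65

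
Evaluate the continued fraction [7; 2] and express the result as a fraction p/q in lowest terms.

15/2

Collapse the nested fraction from the inside out:
Start with 2.
7 + 1/(2/1) = 7 + 1/2 = 15/2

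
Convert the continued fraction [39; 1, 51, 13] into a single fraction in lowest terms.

27067/677

Starting at the tail and folding back:
Start with 13.
51 + 1/(13/1) = 51 + 1/13 = 664/13
1 + 1/(664/13) = 1 + 13/664 = 677/664
39 + 1/(677/664) = 39 + 664/677 = 27067/677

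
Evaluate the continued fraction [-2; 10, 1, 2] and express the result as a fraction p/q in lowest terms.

-61/32

Build up convergents one term at a time:
a_0 = -2: -2/1
a_1 = 10: -19/10
a_2 = 1: -21/11
a_3 = 2: -61/32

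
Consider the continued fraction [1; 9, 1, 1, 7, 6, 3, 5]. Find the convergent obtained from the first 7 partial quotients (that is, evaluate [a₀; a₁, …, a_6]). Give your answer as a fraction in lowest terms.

Use the convergent recurrence hₖ = aₖ·hₖ₋₁ + hₖ₋₂ (and likewise for the denominators kₖ):
a_0 = 1: 1/1
a_1 = 9: 10/9
a_2 = 1: 11/10
a_3 = 1: 21/19
a_4 = 7: 158/143
a_5 = 6: 969/877
a_6 = 3: 3065/2774

3065/2774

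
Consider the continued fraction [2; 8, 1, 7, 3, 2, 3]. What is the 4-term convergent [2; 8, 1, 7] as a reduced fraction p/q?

Start with 7.
1 + 1/(7/1) = 1 + 1/7 = 8/7
8 + 1/(8/7) = 8 + 7/8 = 71/8
2 + 1/(71/8) = 2 + 8/71 = 150/71

150/71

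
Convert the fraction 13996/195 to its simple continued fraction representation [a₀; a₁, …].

[71; 1, 3, 2, 3, 6]

13996 ÷ 195 → quotient 71, remainder 151
195 ÷ 151 → quotient 1, remainder 44
151 ÷ 44 → quotient 3, remainder 19
44 ÷ 19 → quotient 2, remainder 6
19 ÷ 6 → quotient 3, remainder 1
6 ÷ 1 → quotient 6, remainder 0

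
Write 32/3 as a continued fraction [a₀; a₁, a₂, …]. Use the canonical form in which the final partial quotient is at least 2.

32 ÷ 3 → quotient 10, remainder 2
3 ÷ 2 → quotient 1, remainder 1
2 ÷ 1 → quotient 2, remainder 0

[10; 1, 2]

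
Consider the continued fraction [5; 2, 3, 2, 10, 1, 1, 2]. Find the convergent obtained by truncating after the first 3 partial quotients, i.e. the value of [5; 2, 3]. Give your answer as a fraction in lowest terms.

38/7

Compute successive convergents:
a_0 = 5: 5/1
a_1 = 2: 11/2
a_2 = 3: 38/7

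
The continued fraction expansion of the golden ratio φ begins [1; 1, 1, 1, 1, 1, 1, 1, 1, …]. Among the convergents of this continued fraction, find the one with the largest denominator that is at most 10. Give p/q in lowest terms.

13/8

List convergents until the denominator exceeds the bound:
a_0 = 1: 1/1  (≤ bound)
a_1 = 1: 2/1  (≤ bound)
a_2 = 1: 3/2  (≤ bound)
a_3 = 1: 5/3  (≤ bound)
a_4 = 1: 8/5  (≤ bound)
a_5 = 1: 13/8  (≤ bound)
a_6 = 1: 21/13  (> 10, stop)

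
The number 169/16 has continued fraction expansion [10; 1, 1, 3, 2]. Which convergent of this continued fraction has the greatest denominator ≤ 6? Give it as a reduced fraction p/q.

21/2

a_0 = 10: 10/1  (≤ bound)
a_1 = 1: 11/1  (≤ bound)
a_2 = 1: 21/2  (≤ bound)
a_3 = 3: 74/7  (> 6, stop)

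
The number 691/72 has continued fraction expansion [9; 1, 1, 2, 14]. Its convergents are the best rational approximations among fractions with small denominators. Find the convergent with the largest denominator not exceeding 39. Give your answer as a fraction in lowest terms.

a_0 = 9: 9/1  (≤ bound)
a_1 = 1: 10/1  (≤ bound)
a_2 = 1: 19/2  (≤ bound)
a_3 = 2: 48/5  (≤ bound)
a_4 = 14: 691/72  (> 39, stop)

48/5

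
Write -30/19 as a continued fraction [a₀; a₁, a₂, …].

-30 = -2·19 + 8, so a_0 = -2
19 = 2·8 + 3, so a_1 = 2
8 = 2·3 + 2, so a_2 = 2
3 = 1·2 + 1, so a_3 = 1
2 = 2·1 + 0, so a_4 = 2

[-2; 2, 2, 1, 2]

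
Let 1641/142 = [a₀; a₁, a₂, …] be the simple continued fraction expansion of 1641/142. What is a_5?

1641 = 11·142 + 79, so a_0 = 11
142 = 1·79 + 63, so a_1 = 1
79 = 1·63 + 16, so a_2 = 1
63 = 3·16 + 15, so a_3 = 3
16 = 1·15 + 1, so a_4 = 1
15 = 15·1 + 0, so a_5 = 15

15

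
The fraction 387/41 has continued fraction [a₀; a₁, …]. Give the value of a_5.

387 ÷ 41 → quotient 9, remainder 18
41 ÷ 18 → quotient 2, remainder 5
18 ÷ 5 → quotient 3, remainder 3
5 ÷ 3 → quotient 1, remainder 2
3 ÷ 2 → quotient 1, remainder 1
2 ÷ 1 → quotient 2, remainder 0

2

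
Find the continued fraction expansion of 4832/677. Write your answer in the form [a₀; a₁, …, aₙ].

[7; 7, 3, 1, 1, 2, 1, 3]

4832 ÷ 677 → quotient 7, remainder 93
677 ÷ 93 → quotient 7, remainder 26
93 ÷ 26 → quotient 3, remainder 15
26 ÷ 15 → quotient 1, remainder 11
15 ÷ 11 → quotient 1, remainder 4
11 ÷ 4 → quotient 2, remainder 3
4 ÷ 3 → quotient 1, remainder 1
3 ÷ 1 → quotient 3, remainder 0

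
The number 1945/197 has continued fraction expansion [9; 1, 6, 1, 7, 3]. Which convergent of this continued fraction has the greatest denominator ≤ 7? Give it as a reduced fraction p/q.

69/7

a_0 = 9: 9/1  (≤ bound)
a_1 = 1: 10/1  (≤ bound)
a_2 = 6: 69/7  (≤ bound)
a_3 = 1: 79/8  (> 7, stop)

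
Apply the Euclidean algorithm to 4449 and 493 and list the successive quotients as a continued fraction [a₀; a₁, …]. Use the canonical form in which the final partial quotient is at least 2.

Run the Euclidean algorithm, recording each quotient:
⌊4449/493⌋ = 9, remainder 12
⌊493/12⌋ = 41, remainder 1
⌊12/1⌋ = 12, remainder 0

[9; 41, 12]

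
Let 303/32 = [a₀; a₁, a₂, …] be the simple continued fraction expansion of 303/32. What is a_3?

⌊303/32⌋ = 9, remainder 15
⌊32/15⌋ = 2, remainder 2
⌊15/2⌋ = 7, remainder 1
⌊2/1⌋ = 2, remainder 0

2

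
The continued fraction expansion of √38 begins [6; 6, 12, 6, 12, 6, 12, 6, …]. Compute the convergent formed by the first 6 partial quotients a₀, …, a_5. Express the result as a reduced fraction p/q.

Use the convergent recurrence hₖ = aₖ·hₖ₋₁ + hₖ₋₂ (and likewise for the denominators kₖ):
a_0 = 6: 6/1
a_1 = 6: 37/6
a_2 = 12: 450/73
a_3 = 6: 2737/444
a_4 = 12: 33294/5401
a_5 = 6: 202501/32850

202501/32850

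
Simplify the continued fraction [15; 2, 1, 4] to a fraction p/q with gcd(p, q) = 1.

215/14

Starting at the tail and folding back:
Start with 4.
1 + 1/(4/1) = 1 + 1/4 = 5/4
2 + 1/(5/4) = 2 + 4/5 = 14/5
15 + 1/(14/5) = 15 + 5/14 = 215/14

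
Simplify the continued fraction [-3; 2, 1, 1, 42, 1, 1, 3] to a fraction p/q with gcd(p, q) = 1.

Start with 3.
1 + 1/(3/1) = 1 + 1/3 = 4/3
1 + 1/(4/3) = 1 + 3/4 = 7/4
42 + 1/(7/4) = 42 + 4/7 = 298/7
1 + 1/(298/7) = 1 + 7/298 = 305/298
1 + 1/(305/298) = 1 + 298/305 = 603/305
2 + 1/(603/305) = 2 + 305/603 = 1511/603
-3 + 1/(1511/603) = -3 + 603/1511 = -3930/1511

-3930/1511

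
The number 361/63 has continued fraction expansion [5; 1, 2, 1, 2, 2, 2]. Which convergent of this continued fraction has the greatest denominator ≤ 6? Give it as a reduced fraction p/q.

23/4

List convergents until the denominator exceeds the bound:
a_0 = 5: 5/1  (≤ bound)
a_1 = 1: 6/1  (≤ bound)
a_2 = 2: 17/3  (≤ bound)
a_3 = 1: 23/4  (≤ bound)
a_4 = 2: 63/11  (> 6, stop)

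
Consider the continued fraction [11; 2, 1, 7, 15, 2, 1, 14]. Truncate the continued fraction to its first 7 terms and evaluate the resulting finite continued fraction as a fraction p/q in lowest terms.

12108/1067

a_0 = 11: 11/1
a_1 = 2: 23/2
a_2 = 1: 34/3
a_3 = 7: 261/23
a_4 = 15: 3949/348
a_5 = 2: 8159/719
a_6 = 1: 12108/1067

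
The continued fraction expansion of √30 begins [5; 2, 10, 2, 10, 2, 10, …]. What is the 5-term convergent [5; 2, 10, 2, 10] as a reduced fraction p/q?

Start with 10.
2 + 1/(10/1) = 2 + 1/10 = 21/10
10 + 1/(21/10) = 10 + 10/21 = 220/21
2 + 1/(220/21) = 2 + 21/220 = 461/220
5 + 1/(461/220) = 5 + 220/461 = 2525/461

2525/461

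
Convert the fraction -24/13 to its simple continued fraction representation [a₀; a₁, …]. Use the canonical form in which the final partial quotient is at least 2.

[-2; 6, 2]

⌊-24/13⌋ = -2, remainder 2
⌊13/2⌋ = 6, remainder 1
⌊2/1⌋ = 2, remainder 0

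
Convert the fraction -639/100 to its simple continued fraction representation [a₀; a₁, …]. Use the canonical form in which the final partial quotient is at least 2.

[-7; 1, 1, 1, 1, 3, 2, 2]

Repeatedly divide and take the remainder:
-639 = -7·100 + 61, so a_0 = -7
100 = 1·61 + 39, so a_1 = 1
61 = 1·39 + 22, so a_2 = 1
39 = 1·22 + 17, so a_3 = 1
22 = 1·17 + 5, so a_4 = 1
17 = 3·5 + 2, so a_5 = 3
5 = 2·2 + 1, so a_6 = 2
2 = 2·1 + 0, so a_7 = 2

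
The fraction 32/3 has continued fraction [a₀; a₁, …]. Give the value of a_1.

Repeatedly divide and take the remainder:
⌊32/3⌋ = 10, remainder 2
⌊3/2⌋ = 1, remainder 1

1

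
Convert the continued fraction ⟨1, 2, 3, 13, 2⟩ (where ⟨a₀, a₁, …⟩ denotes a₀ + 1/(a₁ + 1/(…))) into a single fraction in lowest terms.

276/193

Starting at the tail and folding back:
Start with 2.
13 + 1/(2/1) = 13 + 1/2 = 27/2
3 + 1/(27/2) = 3 + 2/27 = 83/27
2 + 1/(83/27) = 2 + 27/83 = 193/83
1 + 1/(193/83) = 1 + 83/193 = 276/193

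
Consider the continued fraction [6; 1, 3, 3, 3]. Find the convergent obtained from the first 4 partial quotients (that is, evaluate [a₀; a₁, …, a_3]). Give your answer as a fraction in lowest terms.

88/13

Work from the innermost term outward:
Start with 3.
3 + 1/(3/1) = 3 + 1/3 = 10/3
1 + 1/(10/3) = 1 + 3/10 = 13/10
6 + 1/(13/10) = 6 + 10/13 = 88/13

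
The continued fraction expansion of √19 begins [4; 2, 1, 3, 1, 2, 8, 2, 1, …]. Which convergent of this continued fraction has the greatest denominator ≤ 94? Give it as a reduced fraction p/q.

List convergents until the denominator exceeds the bound:
a_0 = 4: 4/1  (≤ bound)
a_1 = 2: 9/2  (≤ bound)
a_2 = 1: 13/3  (≤ bound)
a_3 = 3: 48/11  (≤ bound)
a_4 = 1: 61/14  (≤ bound)
a_5 = 2: 170/39  (≤ bound)
a_6 = 8: 1421/326  (> 94, stop)

170/39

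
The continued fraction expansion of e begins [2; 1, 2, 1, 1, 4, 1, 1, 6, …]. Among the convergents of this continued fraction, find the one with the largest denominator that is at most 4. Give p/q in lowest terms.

11/4

a_0 = 2: 2/1  (≤ bound)
a_1 = 1: 3/1  (≤ bound)
a_2 = 2: 8/3  (≤ bound)
a_3 = 1: 11/4  (≤ bound)
a_4 = 1: 19/7  (> 4, stop)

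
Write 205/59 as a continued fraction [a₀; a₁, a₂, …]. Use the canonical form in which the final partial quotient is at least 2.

Apply division with remainder until the remainder is 0:
205 = 3·59 + 28, so a_0 = 3
59 = 2·28 + 3, so a_1 = 2
28 = 9·3 + 1, so a_2 = 9
3 = 3·1 + 0, so a_3 = 3

[3; 2, 9, 3]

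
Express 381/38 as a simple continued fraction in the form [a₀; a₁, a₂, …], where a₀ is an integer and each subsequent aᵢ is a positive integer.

381 ÷ 38 → quotient 10, remainder 1
38 ÷ 1 → quotient 38, remainder 0

[10; 38]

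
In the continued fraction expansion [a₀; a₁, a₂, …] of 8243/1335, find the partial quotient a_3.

2

Repeatedly divide and take the remainder:
8243 ÷ 1335 → quotient 6, remainder 233
1335 ÷ 233 → quotient 5, remainder 170
233 ÷ 170 → quotient 1, remainder 63
170 ÷ 63 → quotient 2, remainder 44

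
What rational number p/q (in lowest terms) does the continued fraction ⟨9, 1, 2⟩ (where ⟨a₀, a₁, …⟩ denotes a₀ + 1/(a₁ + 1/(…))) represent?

a_0 = 9: 9/1
a_1 = 1: 10/1
a_2 = 2: 29/3

29/3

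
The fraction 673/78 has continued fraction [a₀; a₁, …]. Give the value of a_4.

673 = 8·78 + 49, so a_0 = 8
78 = 1·49 + 29, so a_1 = 1
49 = 1·29 + 20, so a_2 = 1
29 = 1·20 + 9, so a_3 = 1
20 = 2·9 + 2, so a_4 = 2

2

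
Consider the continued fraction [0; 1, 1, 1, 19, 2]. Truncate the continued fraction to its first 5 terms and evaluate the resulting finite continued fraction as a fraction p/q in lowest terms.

39/59

Start with 19.
1 + 1/(19/1) = 1 + 1/19 = 20/19
1 + 1/(20/19) = 1 + 19/20 = 39/20
1 + 1/(39/20) = 1 + 20/39 = 59/39
0 + 1/(59/39) = 0 + 39/59 = 39/59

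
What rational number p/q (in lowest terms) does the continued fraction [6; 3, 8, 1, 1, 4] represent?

1517/240

Start with 4.
1 + 1/(4/1) = 1 + 1/4 = 5/4
1 + 1/(5/4) = 1 + 4/5 = 9/5
8 + 1/(9/5) = 8 + 5/9 = 77/9
3 + 1/(77/9) = 3 + 9/77 = 240/77
6 + 1/(240/77) = 6 + 77/240 = 1517/240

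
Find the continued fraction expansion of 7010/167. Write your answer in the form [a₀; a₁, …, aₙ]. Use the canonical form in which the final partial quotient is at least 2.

[41; 1, 40, 1, 3]

Run the Euclidean algorithm, recording each quotient:
7010 = 41·167 + 163, so a_0 = 41
167 = 1·163 + 4, so a_1 = 1
163 = 40·4 + 3, so a_2 = 40
4 = 1·3 + 1, so a_3 = 1
3 = 3·1 + 0, so a_4 = 3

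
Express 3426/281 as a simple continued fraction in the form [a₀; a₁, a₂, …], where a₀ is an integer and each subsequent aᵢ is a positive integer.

Apply division with remainder until the remainder is 0:
⌊3426/281⌋ = 12, remainder 54
⌊281/54⌋ = 5, remainder 11
⌊54/11⌋ = 4, remainder 10
⌊11/10⌋ = 1, remainder 1
⌊10/1⌋ = 10, remainder 0

[12; 5, 4, 1, 10]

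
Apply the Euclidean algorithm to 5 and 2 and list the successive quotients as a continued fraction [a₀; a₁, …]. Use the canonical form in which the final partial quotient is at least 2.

Repeatedly divide and take the remainder:
5 = 2·2 + 1, so a_0 = 2
2 = 2·1 + 0, so a_1 = 2

[2; 2]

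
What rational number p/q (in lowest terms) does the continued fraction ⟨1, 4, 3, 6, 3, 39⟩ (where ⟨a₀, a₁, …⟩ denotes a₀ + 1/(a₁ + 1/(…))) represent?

12542/10183

Starting at the tail and folding back:
Start with 39.
3 + 1/(39/1) = 3 + 1/39 = 118/39
6 + 1/(118/39) = 6 + 39/118 = 747/118
3 + 1/(747/118) = 3 + 118/747 = 2359/747
4 + 1/(2359/747) = 4 + 747/2359 = 10183/2359
1 + 1/(10183/2359) = 1 + 2359/10183 = 12542/10183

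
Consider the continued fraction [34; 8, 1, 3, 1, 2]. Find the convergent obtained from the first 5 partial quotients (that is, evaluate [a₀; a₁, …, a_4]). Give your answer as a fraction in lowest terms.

Compute successive convergents:
a_0 = 34: 34/1
a_1 = 8: 273/8
a_2 = 1: 307/9
a_3 = 3: 1194/35
a_4 = 1: 1501/44

1501/44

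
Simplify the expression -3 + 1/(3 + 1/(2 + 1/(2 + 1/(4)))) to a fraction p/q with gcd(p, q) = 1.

-203/75

a_0 = -3: -3/1
a_1 = 3: -8/3
a_2 = 2: -19/7
a_3 = 2: -46/17
a_4 = 4: -203/75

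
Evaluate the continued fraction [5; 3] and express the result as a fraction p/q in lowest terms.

16/3

Use the convergent recurrence hₖ = aₖ·hₖ₋₁ + hₖ₋₂ (and likewise for the denominators kₖ):
a_0 = 5: 5/1
a_1 = 3: 16/3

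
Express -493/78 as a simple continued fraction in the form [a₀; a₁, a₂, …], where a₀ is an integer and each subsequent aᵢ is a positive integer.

Run the Euclidean algorithm, recording each quotient:
-493 ÷ 78 → quotient -7, remainder 53
78 ÷ 53 → quotient 1, remainder 25
53 ÷ 25 → quotient 2, remainder 3
25 ÷ 3 → quotient 8, remainder 1
3 ÷ 1 → quotient 3, remainder 0

[-7; 1, 2, 8, 3]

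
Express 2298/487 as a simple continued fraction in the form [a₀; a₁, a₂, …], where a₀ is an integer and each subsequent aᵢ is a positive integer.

[4; 1, 2, 1, 1, 4, 15]

Run the Euclidean algorithm, recording each quotient:
2298 ÷ 487 → quotient 4, remainder 350
487 ÷ 350 → quotient 1, remainder 137
350 ÷ 137 → quotient 2, remainder 76
137 ÷ 76 → quotient 1, remainder 61
76 ÷ 61 → quotient 1, remainder 15
61 ÷ 15 → quotient 4, remainder 1
15 ÷ 1 → quotient 15, remainder 0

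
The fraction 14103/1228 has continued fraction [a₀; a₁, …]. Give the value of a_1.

2

⌊14103/1228⌋ = 11, remainder 595
⌊1228/595⌋ = 2, remainder 38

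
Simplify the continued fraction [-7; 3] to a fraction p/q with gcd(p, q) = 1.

-20/3

Work from the innermost term outward:
Start with 3.
-7 + 1/(3/1) = -7 + 1/3 = -20/3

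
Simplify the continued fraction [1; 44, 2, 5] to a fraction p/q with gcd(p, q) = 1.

a_0 = 1: 1/1
a_1 = 44: 45/44
a_2 = 2: 91/89
a_3 = 5: 500/489

500/489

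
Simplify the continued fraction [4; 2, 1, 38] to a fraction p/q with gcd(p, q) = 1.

a_0 = 4: 4/1
a_1 = 2: 9/2
a_2 = 1: 13/3
a_3 = 38: 503/116

503/116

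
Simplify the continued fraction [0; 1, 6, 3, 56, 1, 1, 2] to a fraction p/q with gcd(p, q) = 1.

Start with 2.
1 + 1/(2/1) = 1 + 1/2 = 3/2
1 + 1/(3/2) = 1 + 2/3 = 5/3
56 + 1/(5/3) = 56 + 3/5 = 283/5
3 + 1/(283/5) = 3 + 5/283 = 854/283
6 + 1/(854/283) = 6 + 283/854 = 5407/854
1 + 1/(5407/854) = 1 + 854/5407 = 6261/5407
0 + 1/(6261/5407) = 0 + 5407/6261 = 5407/6261

5407/6261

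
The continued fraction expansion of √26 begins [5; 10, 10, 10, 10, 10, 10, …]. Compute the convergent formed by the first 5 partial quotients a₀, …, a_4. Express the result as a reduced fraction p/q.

Start with 10.
10 + 1/(10/1) = 10 + 1/10 = 101/10
10 + 1/(101/10) = 10 + 10/101 = 1020/101
10 + 1/(1020/101) = 10 + 101/1020 = 10301/1020
5 + 1/(10301/1020) = 5 + 1020/10301 = 52525/10301

52525/10301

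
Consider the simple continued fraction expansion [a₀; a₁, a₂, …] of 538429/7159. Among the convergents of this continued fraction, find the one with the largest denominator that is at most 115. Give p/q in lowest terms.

a_0 = 75: 75/1  (≤ bound)
a_1 = 4: 301/4  (≤ bound)
a_2 = 1: 376/5  (≤ bound)
a_3 = 3: 1429/19  (≤ bound)
a_4 = 6: 8950/119  (> 115, stop)

1429/19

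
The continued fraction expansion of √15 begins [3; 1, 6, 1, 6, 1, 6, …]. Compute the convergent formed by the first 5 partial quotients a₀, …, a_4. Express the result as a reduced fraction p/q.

Start with 6.
1 + 1/(6/1) = 1 + 1/6 = 7/6
6 + 1/(7/6) = 6 + 6/7 = 48/7
1 + 1/(48/7) = 1 + 7/48 = 55/48
3 + 1/(55/48) = 3 + 48/55 = 213/55

213/55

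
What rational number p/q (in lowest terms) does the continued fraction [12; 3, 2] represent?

86/7

Compute successive convergents:
a_0 = 12: 12/1
a_1 = 3: 37/3
a_2 = 2: 86/7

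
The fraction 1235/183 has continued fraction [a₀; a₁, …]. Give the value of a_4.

1235 = 6·183 + 137, so a_0 = 6
183 = 1·137 + 46, so a_1 = 1
137 = 2·46 + 45, so a_2 = 2
46 = 1·45 + 1, so a_3 = 1
45 = 45·1 + 0, so a_4 = 45

45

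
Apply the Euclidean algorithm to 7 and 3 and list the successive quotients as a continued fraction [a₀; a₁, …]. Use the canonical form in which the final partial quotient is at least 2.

[2; 3]

7 ÷ 3 → quotient 2, remainder 1
3 ÷ 1 → quotient 3, remainder 0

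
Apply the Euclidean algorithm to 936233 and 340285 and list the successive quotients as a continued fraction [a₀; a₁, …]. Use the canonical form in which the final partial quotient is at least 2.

936233 ÷ 340285 → quotient 2, remainder 255663
340285 ÷ 255663 → quotient 1, remainder 84622
255663 ÷ 84622 → quotient 3, remainder 1797
84622 ÷ 1797 → quotient 47, remainder 163
1797 ÷ 163 → quotient 11, remainder 4
163 ÷ 4 → quotient 40, remainder 3
4 ÷ 3 → quotient 1, remainder 1
3 ÷ 1 → quotient 3, remainder 0

[2; 1, 3, 47, 11, 40, 1, 3]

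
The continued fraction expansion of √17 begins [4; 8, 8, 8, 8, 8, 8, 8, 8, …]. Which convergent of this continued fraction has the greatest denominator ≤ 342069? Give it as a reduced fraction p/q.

1166876/283009

a_0 = 4: 4/1  (≤ bound)
a_1 = 8: 33/8  (≤ bound)
a_2 = 8: 268/65  (≤ bound)
a_3 = 8: 2177/528  (≤ bound)
a_4 = 8: 17684/4289  (≤ bound)
a_5 = 8: 143649/34840  (≤ bound)
a_6 = 8: 1166876/283009  (≤ bound)
a_7 = 8: 9478657/2298912  (> 342069, stop)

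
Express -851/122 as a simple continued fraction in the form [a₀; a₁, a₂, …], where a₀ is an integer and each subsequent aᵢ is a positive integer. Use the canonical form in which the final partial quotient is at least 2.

[-7; 40, 1, 2]

Apply division with remainder until the remainder is 0:
-851 = -7·122 + 3, so a_0 = -7
122 = 40·3 + 2, so a_1 = 40
3 = 1·2 + 1, so a_2 = 1
2 = 2·1 + 0, so a_3 = 2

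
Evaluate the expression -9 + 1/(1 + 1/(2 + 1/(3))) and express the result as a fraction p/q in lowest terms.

a_0 = -9: -9/1
a_1 = 1: -8/1
a_2 = 2: -25/3
a_3 = 3: -83/10

-83/10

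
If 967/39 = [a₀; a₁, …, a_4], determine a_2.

3

967 ÷ 39 → quotient 24, remainder 31
39 ÷ 31 → quotient 1, remainder 8
31 ÷ 8 → quotient 3, remainder 7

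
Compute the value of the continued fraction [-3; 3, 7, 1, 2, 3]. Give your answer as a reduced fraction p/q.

-646/241

a_0 = -3: -3/1
a_1 = 3: -8/3
a_2 = 7: -59/22
a_3 = 1: -67/25
a_4 = 2: -193/72
a_5 = 3: -646/241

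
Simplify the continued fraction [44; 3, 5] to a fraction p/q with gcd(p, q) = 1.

Use the convergent recurrence hₖ = aₖ·hₖ₋₁ + hₖ₋₂ (and likewise for the denominators kₖ):
a_0 = 44: 44/1
a_1 = 3: 133/3
a_2 = 5: 709/16

709/16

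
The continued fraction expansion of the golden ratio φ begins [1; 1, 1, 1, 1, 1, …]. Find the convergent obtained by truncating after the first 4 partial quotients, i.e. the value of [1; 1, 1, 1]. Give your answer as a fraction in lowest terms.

5/3

Start with 1.
1 + 1/(1/1) = 1 + 1/1 = 2/1
1 + 1/(2/1) = 1 + 1/2 = 3/2
1 + 1/(3/2) = 1 + 2/3 = 5/3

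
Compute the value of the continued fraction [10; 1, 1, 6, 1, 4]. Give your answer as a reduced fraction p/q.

769/73

Start with 4.
1 + 1/(4/1) = 1 + 1/4 = 5/4
6 + 1/(5/4) = 6 + 4/5 = 34/5
1 + 1/(34/5) = 1 + 5/34 = 39/34
1 + 1/(39/34) = 1 + 34/39 = 73/39
10 + 1/(73/39) = 10 + 39/73 = 769/73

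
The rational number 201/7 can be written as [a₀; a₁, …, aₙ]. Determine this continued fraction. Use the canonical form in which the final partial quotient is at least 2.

[28; 1, 2, 2]

Apply division with remainder until the remainder is 0:
201 = 28·7 + 5, so a_0 = 28
7 = 1·5 + 2, so a_1 = 1
5 = 2·2 + 1, so a_2 = 2
2 = 2·1 + 0, so a_3 = 2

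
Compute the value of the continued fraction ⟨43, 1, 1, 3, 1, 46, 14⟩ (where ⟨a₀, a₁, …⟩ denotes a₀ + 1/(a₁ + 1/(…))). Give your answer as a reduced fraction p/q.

Use the convergent recurrence hₖ = aₖ·hₖ₋₁ + hₖ₋₂ (and likewise for the denominators kₖ):
a_0 = 43: 43/1
a_1 = 1: 44/1
a_2 = 1: 87/2
a_3 = 3: 305/7
a_4 = 1: 392/9
a_5 = 46: 18337/421
a_6 = 14: 257110/5903

257110/5903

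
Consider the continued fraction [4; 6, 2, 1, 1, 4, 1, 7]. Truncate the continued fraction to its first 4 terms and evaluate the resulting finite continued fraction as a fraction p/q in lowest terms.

79/19

a_0 = 4: 4/1
a_1 = 6: 25/6
a_2 = 2: 54/13
a_3 = 1: 79/19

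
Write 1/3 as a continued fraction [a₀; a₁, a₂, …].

[0; 3]

Run the Euclidean algorithm, recording each quotient:
1 ÷ 3 → quotient 0, remainder 1
3 ÷ 1 → quotient 3, remainder 0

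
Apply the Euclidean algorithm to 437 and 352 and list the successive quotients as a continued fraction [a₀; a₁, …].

[1; 4, 7, 12]

Apply division with remainder until the remainder is 0:
437 ÷ 352 → quotient 1, remainder 85
352 ÷ 85 → quotient 4, remainder 12
85 ÷ 12 → quotient 7, remainder 1
12 ÷ 1 → quotient 12, remainder 0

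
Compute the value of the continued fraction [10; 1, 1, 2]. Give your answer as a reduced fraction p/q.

Use the convergent recurrence hₖ = aₖ·hₖ₋₁ + hₖ₋₂ (and likewise for the denominators kₖ):
a_0 = 10: 10/1
a_1 = 1: 11/1
a_2 = 1: 21/2
a_3 = 2: 53/5

53/5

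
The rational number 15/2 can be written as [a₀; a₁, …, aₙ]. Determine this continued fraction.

⌊15/2⌋ = 7, remainder 1
⌊2/1⌋ = 2, remainder 0

[7; 2]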